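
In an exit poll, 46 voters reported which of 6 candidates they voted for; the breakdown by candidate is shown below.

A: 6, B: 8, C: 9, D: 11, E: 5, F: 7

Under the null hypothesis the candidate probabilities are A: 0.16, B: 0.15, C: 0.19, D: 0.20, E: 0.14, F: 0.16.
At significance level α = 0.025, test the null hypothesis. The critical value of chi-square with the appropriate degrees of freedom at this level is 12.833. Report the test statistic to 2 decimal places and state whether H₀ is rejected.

1.13; do not reject

Expected counts E_i = n·p_i: 46×0.16 = 7.36, 46×0.15 = 6.9, 46×0.19 = 8.74, 46×0.20 = 9.2, 46×0.14 = 6.44, 46×0.16 = 7.36.
A: (6 − 7.36)²/7.36 = 1.8496/7.36 = 0.251
B: (8 − 6.9)²/6.9 = 1.21/6.9 = 0.175
C: (9 − 8.74)²/8.74 = 0.0676/8.74 = 0.008
D: (11 − 9.2)²/9.2 = 3.24/9.2 = 0.352
E: (5 − 6.44)²/6.44 = 2.0736/6.44 = 0.322
F: (7 − 7.36)²/7.36 = 0.1296/7.36 = 0.018
Sum = 1.13
df = 5. Since 1.13 < 12.833, we do not reject H₀.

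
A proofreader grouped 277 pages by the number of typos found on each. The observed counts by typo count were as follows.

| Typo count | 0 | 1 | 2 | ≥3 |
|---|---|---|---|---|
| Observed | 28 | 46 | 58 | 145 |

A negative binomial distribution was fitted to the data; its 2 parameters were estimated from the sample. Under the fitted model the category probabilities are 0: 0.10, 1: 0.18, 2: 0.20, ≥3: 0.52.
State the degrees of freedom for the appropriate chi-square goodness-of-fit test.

1

There are k = 4 categories and 2 parameters estimated from the data, so df = 4 − 1 − 2 = 1.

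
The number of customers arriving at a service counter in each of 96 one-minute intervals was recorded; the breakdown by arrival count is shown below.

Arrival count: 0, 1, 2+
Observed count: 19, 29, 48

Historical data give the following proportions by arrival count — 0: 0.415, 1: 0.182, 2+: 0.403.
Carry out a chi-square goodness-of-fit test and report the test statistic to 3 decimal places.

Expected counts E_i = n·p_i: 96×0.415 = 39.84, 96×0.182 = 17.472, 96×0.403 = 38.688.
cat         O        E   (O−E)²/E
0          19    39.84    10.9012
1          29   17.472     7.6062
2+         48   38.688     2.2413
Sum = 20.749

20.749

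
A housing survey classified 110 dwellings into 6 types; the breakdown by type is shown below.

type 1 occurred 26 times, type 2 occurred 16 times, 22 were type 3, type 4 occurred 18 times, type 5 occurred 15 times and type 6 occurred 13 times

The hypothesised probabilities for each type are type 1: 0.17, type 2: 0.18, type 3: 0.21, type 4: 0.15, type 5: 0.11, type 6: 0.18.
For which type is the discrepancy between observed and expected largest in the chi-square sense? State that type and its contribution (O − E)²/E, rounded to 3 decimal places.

type 1, 2.850

Expected counts E_i = n·p_i: 110×0.17 = 18.7, 110×0.18 = 19.8, 110×0.21 = 23.1, 110×0.15 = 16.5, 110×0.11 = 12.1, 110×0.18 = 19.8.
χ² = (26−18.7)²/18.7 + (16−19.8)²/19.8 + (22−23.1)²/23.1 + (18−16.5)²/16.5 + (15−12.1)²/12.1 + (13−19.8)²/19.8
   = 2.8497 + 0.7293 + 0.0524 + 0.1364 + 0.6950 + 2.3354
The largest term is for type 1: 2.850.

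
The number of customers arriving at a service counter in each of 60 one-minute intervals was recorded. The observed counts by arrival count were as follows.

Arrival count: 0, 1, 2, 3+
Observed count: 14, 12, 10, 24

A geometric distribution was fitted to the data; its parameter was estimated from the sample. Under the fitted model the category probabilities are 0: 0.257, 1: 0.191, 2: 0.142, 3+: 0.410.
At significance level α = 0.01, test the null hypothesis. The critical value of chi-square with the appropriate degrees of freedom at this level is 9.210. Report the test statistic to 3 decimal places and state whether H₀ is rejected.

0.428; do not reject

Expected counts E_i = n·p_i: 60×0.257 = 15.42, 60×0.191 = 11.46, 60×0.142 = 8.52, 60×0.410 = 24.6.
0: (14 − 15.42)²/15.42 = 2.0164/15.42 = 0.1308
1: (12 − 11.46)²/11.46 = 0.2916/11.46 = 0.0254
2: (10 − 8.52)²/8.52 = 2.1904/8.52 = 0.2571
3+: (24 − 24.6)²/24.6 = 0.36/24.6 = 0.0146
Sum = 0.428
df = 2. Since 0.428 < 9.210, we do not reject H₀.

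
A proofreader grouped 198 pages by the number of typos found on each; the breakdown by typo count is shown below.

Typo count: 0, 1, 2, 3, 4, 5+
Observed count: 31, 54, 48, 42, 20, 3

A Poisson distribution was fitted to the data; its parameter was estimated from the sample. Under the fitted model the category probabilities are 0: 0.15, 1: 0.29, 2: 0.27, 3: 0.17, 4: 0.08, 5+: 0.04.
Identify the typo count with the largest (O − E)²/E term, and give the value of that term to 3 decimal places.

Expected counts E_i = n·p_i: 198×0.15 = 29.7, 198×0.29 = 57.42, 198×0.27 = 53.46, 198×0.17 = 33.66, 198×0.08 = 15.84, 198×0.04 = 7.92.
0: (31 − 29.7)²/29.7 = 1.69/29.7 = 0.0569
1: (54 − 57.42)²/57.42 = 11.6964/57.42 = 0.2037
2: (48 − 53.46)²/53.46 = 29.8116/53.46 = 0.5576
3: (42 − 33.66)²/33.66 = 69.5556/33.66 = 2.0664
4: (20 − 15.84)²/15.84 = 17.3056/15.84 = 1.0925
5+: (3 − 7.92)²/7.92 = 24.2064/7.92 = 3.0564
The largest term is for 5+: 3.056.

5+, 3.056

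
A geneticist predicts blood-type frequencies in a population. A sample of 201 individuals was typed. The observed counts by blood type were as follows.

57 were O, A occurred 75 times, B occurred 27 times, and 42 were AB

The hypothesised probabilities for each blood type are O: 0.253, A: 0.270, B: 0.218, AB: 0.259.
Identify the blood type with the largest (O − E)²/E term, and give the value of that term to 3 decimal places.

Expected counts E_i = n·p_i: 201×0.253 = 50.853, 201×0.270 = 54.27, 201×0.218 = 43.818, 201×0.259 = 52.059.
χ² = (57−50.853)²/50.853 + (75−54.27)²/54.27 + (27−43.818)²/43.818 + (42−52.059)²/52.059
   = 0.7430 + 7.9184 + 6.4550 + 1.9436
The largest term is for A: 7.918.

A, 7.918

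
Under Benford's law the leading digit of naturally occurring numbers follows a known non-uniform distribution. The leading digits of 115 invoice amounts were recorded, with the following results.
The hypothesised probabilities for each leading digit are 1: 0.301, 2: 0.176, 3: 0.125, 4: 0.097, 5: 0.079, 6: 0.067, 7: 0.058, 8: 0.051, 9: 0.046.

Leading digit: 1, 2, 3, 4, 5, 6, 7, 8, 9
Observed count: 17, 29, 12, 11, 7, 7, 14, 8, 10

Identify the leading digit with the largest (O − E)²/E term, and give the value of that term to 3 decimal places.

Expected counts E_i = n·p_i: 115×0.301 = 34.615, 115×0.176 = 20.24, 115×0.125 = 14.375, 115×0.097 = 11.155, 115×0.079 = 9.085, 115×0.067 = 7.705, 115×0.058 = 6.67, 115×0.051 = 5.865, 115×0.046 = 5.29.
χ² = (17−34.615)²/34.615 + (29−20.24)²/20.24 + (12−14.375)²/14.375 + (11−11.155)²/11.155 + (7−9.085)²/9.085 + (7−7.705)²/7.705 + (14−6.67)²/6.67 + (8−5.865)²/5.865 + (10−5.29)²/5.29
   = 8.9640 + 3.7914 + 0.3924 + 0.0022 + 0.4785 + 0.0645 + 8.0553 + 0.7772 + 4.1936
The largest term is for 1: 8.964.

1, 8.964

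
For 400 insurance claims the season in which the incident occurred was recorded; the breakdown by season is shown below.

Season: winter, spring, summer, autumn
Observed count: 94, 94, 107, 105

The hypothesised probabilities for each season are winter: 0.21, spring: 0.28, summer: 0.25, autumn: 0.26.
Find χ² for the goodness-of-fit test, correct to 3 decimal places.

4.583

Expected counts E_i = n·p_i: 400×0.21 = 84, 400×0.28 = 112, 400×0.25 = 100, 400×0.26 = 104.
χ² = (94−84)²/84 + (94−112)²/112 + (107−100)²/100 + (105−104)²/104
   = 1.1905 + 2.8929 + 0.4900 + 0.0096
Sum = 4.583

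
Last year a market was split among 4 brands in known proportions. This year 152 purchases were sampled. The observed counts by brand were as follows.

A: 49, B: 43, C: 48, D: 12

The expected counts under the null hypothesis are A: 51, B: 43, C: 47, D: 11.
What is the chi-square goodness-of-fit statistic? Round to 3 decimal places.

0.191

cat         O        E   (O−E)²/E
A          49       51     0.0784
B          43       43     0.0000
C          48       47     0.0213
D          12       11     0.0909
Sum = 0.191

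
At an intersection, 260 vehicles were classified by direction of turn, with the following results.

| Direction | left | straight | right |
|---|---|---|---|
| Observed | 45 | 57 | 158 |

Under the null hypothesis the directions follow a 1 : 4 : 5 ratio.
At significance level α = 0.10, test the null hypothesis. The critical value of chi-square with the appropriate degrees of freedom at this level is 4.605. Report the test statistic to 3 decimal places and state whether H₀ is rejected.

41.156; reject

Ratio total = 10. Expected counts: 260×1/10 = 26, 260×4/10 = 104, 260×5/10 = 130.
χ² = (45−26)²/26 + (57−104)²/104 + (158−130)²/130
   = 13.8846 + 21.2404 + 6.0308
Sum = 41.156
df = 2. Since 41.156 > 4.605, we reject H₀.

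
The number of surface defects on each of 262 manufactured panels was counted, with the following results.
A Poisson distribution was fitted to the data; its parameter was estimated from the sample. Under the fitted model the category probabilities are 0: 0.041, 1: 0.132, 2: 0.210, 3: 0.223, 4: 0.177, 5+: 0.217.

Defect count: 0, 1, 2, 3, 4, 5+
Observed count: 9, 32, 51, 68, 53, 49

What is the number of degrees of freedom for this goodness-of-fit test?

There are k = 6 categories and 1 parameter estimated from the data, so df = 6 − 1 − 1 = 4.

4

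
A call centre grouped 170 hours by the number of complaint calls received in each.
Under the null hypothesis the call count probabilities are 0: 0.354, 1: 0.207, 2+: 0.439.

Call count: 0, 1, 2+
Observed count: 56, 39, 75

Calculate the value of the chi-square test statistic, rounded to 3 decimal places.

0.705

Expected counts E_i = n·p_i: 170×0.354 = 60.18, 170×0.207 = 35.19, 170×0.439 = 74.63.
cat         O        E   (O−E)²/E
0          56    60.18     0.2903
1          39    35.19     0.4125
2+         75    74.63     0.0018
Sum = 0.705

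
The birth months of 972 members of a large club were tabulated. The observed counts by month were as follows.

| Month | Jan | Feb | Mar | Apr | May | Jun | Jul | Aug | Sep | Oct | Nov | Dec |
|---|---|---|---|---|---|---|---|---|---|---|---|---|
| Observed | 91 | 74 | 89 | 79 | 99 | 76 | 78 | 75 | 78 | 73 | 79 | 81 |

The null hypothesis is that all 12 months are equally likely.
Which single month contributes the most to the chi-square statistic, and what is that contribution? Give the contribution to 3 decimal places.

Expected count for each of the 12 categories: 972/12 = 81.
Jan: (91 − 81)²/81 = 100/81 = 1.2346
Feb: (74 − 81)²/81 = 49/81 = 0.6049
Mar: (89 − 81)²/81 = 64/81 = 0.7901
Apr: (79 − 81)²/81 = 4/81 = 0.0494
May: (99 − 81)²/81 = 324/81 = 4.0000
Jun: (76 − 81)²/81 = 25/81 = 0.3086
Jul: (78 − 81)²/81 = 9/81 = 0.1111
Aug: (75 − 81)²/81 = 36/81 = 0.4444
Sep: (78 − 81)²/81 = 9/81 = 0.1111
Oct: (73 − 81)²/81 = 64/81 = 0.7901
Nov: (79 − 81)²/81 = 4/81 = 0.0494
Dec: (81 − 81)²/81 = 0/81 = 0.0000
The largest term is for May: 4.000.

May, 4.000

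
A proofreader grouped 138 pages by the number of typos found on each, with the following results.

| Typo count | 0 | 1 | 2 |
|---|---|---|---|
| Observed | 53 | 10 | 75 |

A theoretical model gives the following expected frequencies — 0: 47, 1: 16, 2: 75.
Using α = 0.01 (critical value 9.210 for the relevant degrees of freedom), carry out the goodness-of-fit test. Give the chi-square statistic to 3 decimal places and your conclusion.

3.016; do not reject

cat         O        E   (O−E)²/E
0          53       47     0.7660
1          10       16     2.2500
2          75       75     0.0000
Sum = 3.016
df = 2. Since 3.016 < 9.210, we do not reject H₀.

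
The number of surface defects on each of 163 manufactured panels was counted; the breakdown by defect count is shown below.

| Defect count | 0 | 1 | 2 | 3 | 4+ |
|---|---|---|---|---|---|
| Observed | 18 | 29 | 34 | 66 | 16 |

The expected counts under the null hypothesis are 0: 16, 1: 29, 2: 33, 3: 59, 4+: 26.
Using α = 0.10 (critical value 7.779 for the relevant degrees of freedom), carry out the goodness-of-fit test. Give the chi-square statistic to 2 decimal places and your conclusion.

χ² = (18−16)²/16 + (29−29)²/29 + (34−33)²/33 + (66−59)²/59 + (16−26)²/26
   = 0.250 + 0.000 + 0.030 + 0.831 + 3.846
Sum = 4.96
df = 4. Since 4.96 < 7.779, we do not reject H₀.

4.96; do not reject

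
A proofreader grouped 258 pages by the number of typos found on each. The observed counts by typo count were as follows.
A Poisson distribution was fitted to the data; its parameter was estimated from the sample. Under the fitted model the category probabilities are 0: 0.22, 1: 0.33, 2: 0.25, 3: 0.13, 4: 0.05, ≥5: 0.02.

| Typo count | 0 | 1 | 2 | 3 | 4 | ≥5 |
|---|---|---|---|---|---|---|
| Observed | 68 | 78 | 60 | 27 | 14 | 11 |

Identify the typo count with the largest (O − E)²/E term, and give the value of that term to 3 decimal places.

Expected counts E_i = n·p_i: 258×0.22 = 56.76, 258×0.33 = 85.14, 258×0.25 = 64.5, 258×0.13 = 33.54, 258×0.05 = 12.9, 258×0.02 = 5.16.
χ² = (68−56.76)²/56.76 + (78−85.14)²/85.14 + (60−64.5)²/64.5 + (27−33.54)²/33.54 + (14−12.9)²/12.9 + (11−5.16)²/5.16
   = 2.2258 + 0.5988 + 0.3140 + 1.2752 + 0.0938 + 6.6096
The largest term is for ≥5: 6.610.

≥5, 6.610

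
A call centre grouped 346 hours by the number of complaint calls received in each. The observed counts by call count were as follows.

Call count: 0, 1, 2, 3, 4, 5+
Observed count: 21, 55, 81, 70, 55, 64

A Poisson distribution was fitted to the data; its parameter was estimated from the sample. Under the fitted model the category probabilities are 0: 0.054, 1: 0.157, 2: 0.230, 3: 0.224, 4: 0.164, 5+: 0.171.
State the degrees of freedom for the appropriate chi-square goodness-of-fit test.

4

There are k = 6 categories and 1 parameter estimated from the data, so df = 6 − 1 − 1 = 4.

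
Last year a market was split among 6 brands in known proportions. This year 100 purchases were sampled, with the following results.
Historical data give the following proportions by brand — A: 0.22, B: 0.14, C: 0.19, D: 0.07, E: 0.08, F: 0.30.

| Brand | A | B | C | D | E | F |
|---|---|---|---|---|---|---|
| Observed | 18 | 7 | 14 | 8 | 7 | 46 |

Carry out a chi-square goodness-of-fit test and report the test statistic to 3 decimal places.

14.344

Expected counts E_i = n·p_i: 100×0.22 = 22, 100×0.14 = 14, 100×0.19 = 19, 100×0.07 = 7, 100×0.08 = 8, 100×0.30 = 30.
χ² = (18−22)²/22 + (7−14)²/14 + (14−19)²/19 + (8−7)²/7 + (7−8)²/8 + (46−30)²/30
   = 0.7273 + 3.5000 + 1.3158 + 0.1429 + 0.1250 + 8.5333
Sum = 14.344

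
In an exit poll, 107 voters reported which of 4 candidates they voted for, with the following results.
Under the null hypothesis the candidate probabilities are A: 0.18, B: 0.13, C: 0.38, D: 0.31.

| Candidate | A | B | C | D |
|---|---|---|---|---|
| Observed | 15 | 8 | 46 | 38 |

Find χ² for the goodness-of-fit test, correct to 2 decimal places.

Expected counts E_i = n·p_i: 107×0.18 = 19.26, 107×0.13 = 13.91, 107×0.38 = 40.66, 107×0.31 = 33.17.
A: (15 − 19.26)²/19.26 = 18.1476/19.26 = 0.942
B: (8 − 13.91)²/13.91 = 34.9281/13.91 = 2.511
C: (46 − 40.66)²/40.66 = 28.5156/40.66 = 0.701
D: (38 − 33.17)²/33.17 = 23.3289/33.17 = 0.703
Sum = 4.86

4.86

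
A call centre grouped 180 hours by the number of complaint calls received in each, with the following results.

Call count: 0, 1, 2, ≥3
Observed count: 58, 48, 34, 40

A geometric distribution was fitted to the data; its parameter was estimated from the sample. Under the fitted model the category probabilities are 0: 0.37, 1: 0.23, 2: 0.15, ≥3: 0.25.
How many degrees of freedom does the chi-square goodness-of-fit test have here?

2

There are k = 4 categories and 1 parameter estimated from the data, so df = 4 − 1 − 1 = 2.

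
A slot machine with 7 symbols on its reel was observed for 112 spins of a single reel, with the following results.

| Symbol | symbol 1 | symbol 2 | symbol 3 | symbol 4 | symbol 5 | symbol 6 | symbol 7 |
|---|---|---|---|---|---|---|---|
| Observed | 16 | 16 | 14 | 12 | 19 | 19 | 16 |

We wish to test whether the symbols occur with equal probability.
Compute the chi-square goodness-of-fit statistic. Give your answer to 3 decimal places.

Expected count for each of the 7 categories: 112/7 = 16.
χ² = (16−16)²/16 + (16−16)²/16 + (14−16)²/16 + (12−16)²/16 + (19−16)²/16 + (19−16)²/16 + (16−16)²/16
   = 0.0000 + 0.0000 + 0.2500 + 1.0000 + 0.5625 + 0.5625 + 0.0000
Sum = 2.375

2.375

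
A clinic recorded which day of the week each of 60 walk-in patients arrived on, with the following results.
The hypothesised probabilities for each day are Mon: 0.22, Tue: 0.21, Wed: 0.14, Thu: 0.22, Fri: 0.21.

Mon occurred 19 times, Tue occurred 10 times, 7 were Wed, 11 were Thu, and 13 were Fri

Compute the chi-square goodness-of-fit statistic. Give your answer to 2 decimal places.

3.70

Expected counts E_i = n·p_i: 60×0.22 = 13.2, 60×0.21 = 12.6, 60×0.14 = 8.4, 60×0.22 = 13.2, 60×0.21 = 12.6.
cat         O        E   (O−E)²/E
Mon        19     13.2      2.548
Tue        10     12.6      0.537
Wed         7      8.4      0.233
Thu        11     13.2      0.367
Fri        13     12.6      0.013
Sum = 3.70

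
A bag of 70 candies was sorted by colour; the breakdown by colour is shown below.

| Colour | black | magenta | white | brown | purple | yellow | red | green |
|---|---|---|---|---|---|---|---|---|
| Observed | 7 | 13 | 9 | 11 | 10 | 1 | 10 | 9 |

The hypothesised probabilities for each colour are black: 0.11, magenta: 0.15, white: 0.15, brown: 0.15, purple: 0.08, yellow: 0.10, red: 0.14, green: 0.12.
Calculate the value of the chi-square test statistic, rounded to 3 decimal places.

Expected counts E_i = n·p_i: 70×0.11 = 7.7, 70×0.15 = 10.5, 70×0.15 = 10.5, 70×0.15 = 10.5, 70×0.08 = 5.6, 70×0.10 = 7, 70×0.14 = 9.8, 70×0.12 = 8.4.
black: (7 − 7.7)²/7.7 = 0.49/7.7 = 0.0636
magenta: (13 − 10.5)²/10.5 = 6.25/10.5 = 0.5952
white: (9 − 10.5)²/10.5 = 2.25/10.5 = 0.2143
brown: (11 − 10.5)²/10.5 = 0.25/10.5 = 0.0238
purple: (10 − 5.6)²/5.6 = 19.36/5.6 = 3.4571
yellow: (1 − 7)²/7 = 36/7 = 5.1429
red: (10 − 9.8)²/9.8 = 0.04/9.8 = 0.0041
green: (9 − 8.4)²/8.4 = 0.36/8.4 = 0.0429
Sum = 9.544

9.544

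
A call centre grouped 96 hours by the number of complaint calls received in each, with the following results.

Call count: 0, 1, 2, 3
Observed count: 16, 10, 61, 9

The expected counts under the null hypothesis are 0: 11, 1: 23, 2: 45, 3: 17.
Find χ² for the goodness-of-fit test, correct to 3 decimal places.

19.074

0: (16 − 11)²/11 = 25/11 = 2.2727
1: (10 − 23)²/23 = 169/23 = 7.3478
2: (61 − 45)²/45 = 256/45 = 5.6889
3: (9 − 17)²/17 = 64/17 = 3.7647
Sum = 19.074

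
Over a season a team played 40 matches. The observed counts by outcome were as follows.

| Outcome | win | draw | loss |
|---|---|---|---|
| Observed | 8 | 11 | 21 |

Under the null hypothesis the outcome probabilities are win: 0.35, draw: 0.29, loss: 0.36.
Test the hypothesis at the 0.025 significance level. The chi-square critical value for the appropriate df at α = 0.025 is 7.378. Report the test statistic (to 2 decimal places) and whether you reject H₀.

5.63; do not reject

Expected counts E_i = n·p_i: 40×0.35 = 14, 40×0.29 = 11.6, 40×0.36 = 14.4.
χ² = (8−14)²/14 + (11−11.6)²/11.6 + (21−14.4)²/14.4
   = 2.571 + 0.031 + 3.025
Sum = 5.63
df = 2. Since 5.63 < 7.378, we do not reject H₀.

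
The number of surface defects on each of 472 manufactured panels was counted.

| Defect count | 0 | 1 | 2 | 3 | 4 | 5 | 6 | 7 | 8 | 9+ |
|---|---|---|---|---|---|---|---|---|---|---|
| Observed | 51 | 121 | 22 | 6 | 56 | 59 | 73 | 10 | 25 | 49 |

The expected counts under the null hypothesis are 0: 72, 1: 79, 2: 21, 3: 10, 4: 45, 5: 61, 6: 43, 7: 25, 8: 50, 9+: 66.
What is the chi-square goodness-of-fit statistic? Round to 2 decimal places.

79.67

cat         O        E   (O−E)²/E
0          51       72      6.125
1         121       79     22.329
2          22       21      0.048
3           6       10      1.600
4          56       45      2.689
5          59       61      0.066
6          73       43     20.930
7          10       25      9.000
8          25       50     12.500
9+         49       66      4.379
Sum = 79.67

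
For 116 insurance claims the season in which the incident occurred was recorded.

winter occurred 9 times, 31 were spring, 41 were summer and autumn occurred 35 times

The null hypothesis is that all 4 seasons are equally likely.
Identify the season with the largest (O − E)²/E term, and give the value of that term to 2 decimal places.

winter, 13.79

Under H₀ each category has probability 1/4, so each expected count is 116/4 = 29.
χ² = (9−29)²/29 + (31−29)²/29 + (41−29)²/29 + (35−29)²/29
   = 13.793 + 0.138 + 4.966 + 1.241
The largest term is for winter: 13.79.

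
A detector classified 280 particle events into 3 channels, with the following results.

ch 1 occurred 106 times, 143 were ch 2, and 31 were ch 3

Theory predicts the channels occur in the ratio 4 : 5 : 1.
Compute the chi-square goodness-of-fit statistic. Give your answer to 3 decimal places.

Ratio total = 10. Expected counts: 280×4/10 = 112, 280×5/10 = 140, 280×1/10 = 28.
χ² = (106−112)²/112 + (143−140)²/140 + (31−28)²/28
   = 0.3214 + 0.0643 + 0.3214
Sum = 0.707

0.707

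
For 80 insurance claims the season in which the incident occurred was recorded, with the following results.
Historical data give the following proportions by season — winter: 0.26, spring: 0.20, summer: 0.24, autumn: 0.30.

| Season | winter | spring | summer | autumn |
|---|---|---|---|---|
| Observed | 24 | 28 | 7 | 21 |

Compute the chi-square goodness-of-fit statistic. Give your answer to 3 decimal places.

17.619

Expected counts E_i = n·p_i: 80×0.26 = 20.8, 80×0.20 = 16, 80×0.24 = 19.2, 80×0.30 = 24.
cat         O        E   (O−E)²/E
winter     24     20.8     0.4923
spring     28       16     9.0000
summer      7     19.2     7.7521
autumn     21       24     0.3750
Sum = 17.619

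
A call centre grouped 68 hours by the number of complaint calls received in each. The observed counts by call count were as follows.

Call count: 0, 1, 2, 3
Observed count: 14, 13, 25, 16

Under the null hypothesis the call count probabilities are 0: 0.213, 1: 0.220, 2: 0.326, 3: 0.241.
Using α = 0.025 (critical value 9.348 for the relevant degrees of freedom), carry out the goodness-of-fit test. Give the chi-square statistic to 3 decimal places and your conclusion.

0.644; do not reject

Expected counts E_i = n·p_i: 68×0.213 = 14.484, 68×0.220 = 14.96, 68×0.326 = 22.168, 68×0.241 = 16.388.
cat         O        E   (O−E)²/E
0          14   14.484     0.0162
1          13    14.96     0.2568
2          25   22.168     0.3618
3          16   16.388     0.0092
Sum = 0.644
df = 3. Since 0.644 < 9.348, we do not reject H₀.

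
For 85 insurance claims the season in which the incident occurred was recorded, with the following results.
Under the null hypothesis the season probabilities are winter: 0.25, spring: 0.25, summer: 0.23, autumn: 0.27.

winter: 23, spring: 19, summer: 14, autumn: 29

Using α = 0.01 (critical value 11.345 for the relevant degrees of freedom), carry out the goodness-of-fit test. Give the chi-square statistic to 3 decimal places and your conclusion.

Expected counts E_i = n·p_i: 85×0.25 = 21.25, 85×0.25 = 21.25, 85×0.23 = 19.55, 85×0.27 = 22.95.
cat         O        E   (O−E)²/E
winter     23    21.25     0.1441
spring     19    21.25     0.2382
summer     14    19.55     1.5756
autumn     29    22.95     1.5949
Sum = 3.553
df = 3. Since 3.553 < 11.345, we do not reject H₀.

3.553; do not reject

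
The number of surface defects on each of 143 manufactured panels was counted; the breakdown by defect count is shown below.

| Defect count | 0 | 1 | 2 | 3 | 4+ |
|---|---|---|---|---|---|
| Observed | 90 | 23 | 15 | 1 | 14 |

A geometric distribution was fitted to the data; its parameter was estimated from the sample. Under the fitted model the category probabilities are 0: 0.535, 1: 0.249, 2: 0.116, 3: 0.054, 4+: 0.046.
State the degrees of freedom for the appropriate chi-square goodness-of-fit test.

3

There are k = 5 categories and 1 parameter estimated from the data, so df = 5 − 1 − 1 = 3.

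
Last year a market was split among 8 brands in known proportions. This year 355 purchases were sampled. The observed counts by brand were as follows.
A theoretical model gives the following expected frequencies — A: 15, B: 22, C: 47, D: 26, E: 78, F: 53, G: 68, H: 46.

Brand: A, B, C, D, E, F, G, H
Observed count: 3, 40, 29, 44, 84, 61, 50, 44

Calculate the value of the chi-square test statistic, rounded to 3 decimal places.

50.203

cat         O        E   (O−E)²/E
A           3       15     9.6000
B          40       22    14.7273
C          29       47     6.8936
D          44       26    12.4615
E          84       78     0.4615
F          61       53     1.2075
G          50       68     4.7647
H          44       46     0.0870
Sum = 50.203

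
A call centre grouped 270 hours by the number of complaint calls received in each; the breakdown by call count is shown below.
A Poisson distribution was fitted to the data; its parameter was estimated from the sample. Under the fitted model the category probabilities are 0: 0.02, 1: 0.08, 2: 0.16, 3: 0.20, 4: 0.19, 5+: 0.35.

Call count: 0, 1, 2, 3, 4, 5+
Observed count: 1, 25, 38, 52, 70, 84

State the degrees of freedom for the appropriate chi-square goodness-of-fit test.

There are k = 6 categories and 1 parameter estimated from the data, so df = 6 − 1 − 1 = 4.

4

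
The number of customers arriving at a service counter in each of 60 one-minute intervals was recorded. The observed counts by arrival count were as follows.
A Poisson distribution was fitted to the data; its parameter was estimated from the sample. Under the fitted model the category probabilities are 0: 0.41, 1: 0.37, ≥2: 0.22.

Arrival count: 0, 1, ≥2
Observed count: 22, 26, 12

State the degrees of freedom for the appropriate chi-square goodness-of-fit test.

1

There are k = 3 categories and 1 parameter estimated from the data, so df = 3 − 1 − 1 = 1.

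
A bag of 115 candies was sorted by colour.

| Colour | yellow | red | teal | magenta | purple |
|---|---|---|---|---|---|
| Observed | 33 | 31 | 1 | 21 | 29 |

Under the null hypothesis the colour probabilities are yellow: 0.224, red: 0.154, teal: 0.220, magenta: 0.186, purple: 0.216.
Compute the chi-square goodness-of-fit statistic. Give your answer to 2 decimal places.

36.05

Expected counts E_i = n·p_i: 115×0.224 = 25.76, 115×0.154 = 17.71, 115×0.220 = 25.3, 115×0.186 = 21.39, 115×0.216 = 24.84.
χ² = (33−25.76)²/25.76 + (31−17.71)²/17.71 + (1−25.3)²/25.3 + (21−21.39)²/21.39 + (29−24.84)²/24.84
   = 2.035 + 9.973 + 23.340 + 0.007 + 0.697
Sum = 36.05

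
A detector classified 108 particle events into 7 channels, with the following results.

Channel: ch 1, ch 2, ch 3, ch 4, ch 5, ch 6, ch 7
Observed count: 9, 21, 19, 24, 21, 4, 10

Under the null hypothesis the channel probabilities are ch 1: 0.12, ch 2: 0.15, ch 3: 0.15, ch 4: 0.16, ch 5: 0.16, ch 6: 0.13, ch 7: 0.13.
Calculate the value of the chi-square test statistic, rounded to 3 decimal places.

14.872

Expected counts E_i = n·p_i: 108×0.12 = 12.96, 108×0.15 = 16.2, 108×0.15 = 16.2, 108×0.16 = 17.28, 108×0.16 = 17.28, 108×0.13 = 14.04, 108×0.13 = 14.04.
χ² = (9−12.96)²/12.96 + (21−16.2)²/16.2 + (19−16.2)²/16.2 + (24−17.28)²/17.28 + (21−17.28)²/17.28 + (4−14.04)²/14.04 + (10−14.04)²/14.04
   = 1.2100 + 1.4222 + 0.4840 + 2.6133 + 0.8008 + 7.1796 + 1.1625
Sum = 14.872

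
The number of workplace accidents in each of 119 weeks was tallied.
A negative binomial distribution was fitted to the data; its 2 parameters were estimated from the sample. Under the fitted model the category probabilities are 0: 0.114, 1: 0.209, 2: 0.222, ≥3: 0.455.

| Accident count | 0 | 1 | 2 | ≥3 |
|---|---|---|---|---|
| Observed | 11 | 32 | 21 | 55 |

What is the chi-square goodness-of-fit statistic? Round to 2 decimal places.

3.65

Expected counts E_i = n·p_i: 119×0.114 = 13.566, 119×0.209 = 24.871, 119×0.222 = 26.418, 119×0.455 = 54.145.
0: (11 − 13.566)²/13.566 = 6.584356/13.566 = 0.485
1: (32 − 24.871)²/24.871 = 50.822641/24.871 = 2.043
2: (21 − 26.418)²/26.418 = 29.354724/26.418 = 1.111
≥3: (55 − 54.145)²/54.145 = 0.731025/54.145 = 0.014
Sum = 3.65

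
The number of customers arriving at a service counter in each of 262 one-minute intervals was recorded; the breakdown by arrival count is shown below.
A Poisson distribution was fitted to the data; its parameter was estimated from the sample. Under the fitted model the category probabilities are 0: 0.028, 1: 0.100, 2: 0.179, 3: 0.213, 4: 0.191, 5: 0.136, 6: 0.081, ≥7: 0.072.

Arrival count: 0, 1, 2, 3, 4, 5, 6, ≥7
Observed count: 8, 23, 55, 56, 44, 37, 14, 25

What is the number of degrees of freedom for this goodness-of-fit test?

6

There are k = 8 categories and 1 parameter estimated from the data, so df = 8 − 1 − 1 = 6.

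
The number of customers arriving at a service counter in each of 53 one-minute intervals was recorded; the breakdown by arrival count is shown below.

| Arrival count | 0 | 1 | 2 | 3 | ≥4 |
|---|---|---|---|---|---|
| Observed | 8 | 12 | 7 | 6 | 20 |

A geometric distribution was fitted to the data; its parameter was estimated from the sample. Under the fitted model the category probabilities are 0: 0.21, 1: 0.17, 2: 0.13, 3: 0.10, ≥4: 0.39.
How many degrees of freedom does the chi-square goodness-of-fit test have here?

There are k = 5 categories and 1 parameter estimated from the data, so df = 5 − 1 − 1 = 3.

3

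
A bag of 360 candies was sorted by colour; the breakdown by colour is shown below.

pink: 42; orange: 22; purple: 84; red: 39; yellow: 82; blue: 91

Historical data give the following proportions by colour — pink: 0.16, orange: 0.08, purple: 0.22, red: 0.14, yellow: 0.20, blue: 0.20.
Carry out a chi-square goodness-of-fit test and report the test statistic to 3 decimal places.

15.103

Expected counts E_i = n·p_i: 360×0.16 = 57.6, 360×0.08 = 28.8, 360×0.22 = 79.2, 360×0.14 = 50.4, 360×0.20 = 72, 360×0.20 = 72.
χ² = (42−57.6)²/57.6 + (22−28.8)²/28.8 + (84−79.2)²/79.2 + (39−50.4)²/50.4 + (82−72)²/72 + (91−72)²/72
   = 4.2250 + 1.6056 + 0.2909 + 2.5786 + 1.3889 + 5.0139
Sum = 15.103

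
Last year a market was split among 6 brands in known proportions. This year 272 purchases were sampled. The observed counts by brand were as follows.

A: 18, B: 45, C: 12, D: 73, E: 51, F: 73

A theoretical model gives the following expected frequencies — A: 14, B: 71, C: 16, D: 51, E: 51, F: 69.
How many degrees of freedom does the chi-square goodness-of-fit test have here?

There are k = 6 categories and no parameters were estimated from the data, so df = 6 − 1 = 5.

5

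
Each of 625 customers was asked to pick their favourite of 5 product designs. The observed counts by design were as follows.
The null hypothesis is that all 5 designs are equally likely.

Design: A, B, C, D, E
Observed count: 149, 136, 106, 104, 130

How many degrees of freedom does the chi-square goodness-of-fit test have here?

4

There are k = 5 categories and no parameters were estimated from the data, so df = 5 − 1 = 4.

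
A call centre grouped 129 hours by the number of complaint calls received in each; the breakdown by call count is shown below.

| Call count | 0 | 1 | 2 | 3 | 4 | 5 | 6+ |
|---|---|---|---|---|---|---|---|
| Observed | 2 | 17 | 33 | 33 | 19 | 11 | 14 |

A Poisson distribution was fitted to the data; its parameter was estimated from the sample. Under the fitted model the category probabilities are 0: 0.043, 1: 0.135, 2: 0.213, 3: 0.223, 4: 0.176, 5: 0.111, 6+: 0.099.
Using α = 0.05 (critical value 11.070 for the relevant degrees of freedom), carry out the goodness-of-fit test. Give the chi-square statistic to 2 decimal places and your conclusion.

Expected counts E_i = n·p_i: 129×0.043 = 5.547, 129×0.135 = 17.415, 129×0.213 = 27.477, 129×0.223 = 28.767, 129×0.176 = 22.704, 129×0.111 = 14.319, 129×0.099 = 12.771.
cat         O        E   (O−E)²/E
0           2    5.547      2.268
1          17   17.415      0.010
2          33   27.477      1.110
3          33   28.767      0.623
4          19   22.704      0.604
5          11   14.319      0.769
6+         14   12.771      0.118
Sum = 5.50
df = 5. Since 5.50 < 11.070, we do not reject H₀.

5.50; do not reject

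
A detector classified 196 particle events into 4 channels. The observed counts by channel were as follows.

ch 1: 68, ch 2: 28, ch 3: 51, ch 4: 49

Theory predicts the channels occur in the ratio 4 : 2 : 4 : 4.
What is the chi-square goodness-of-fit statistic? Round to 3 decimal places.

3.893

Ratio total = 14. Expected counts: 196×4/14 = 56, 196×2/14 = 28, 196×4/14 = 56, 196×4/14 = 56.
χ² = (68−56)²/56 + (28−28)²/28 + (51−56)²/56 + (49−56)²/56
   = 2.5714 + 0.0000 + 0.4464 + 0.8750
Sum = 3.893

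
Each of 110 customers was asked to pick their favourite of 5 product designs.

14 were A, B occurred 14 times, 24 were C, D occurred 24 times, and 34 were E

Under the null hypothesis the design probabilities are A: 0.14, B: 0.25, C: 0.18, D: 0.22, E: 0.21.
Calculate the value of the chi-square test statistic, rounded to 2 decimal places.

Expected counts E_i = n·p_i: 110×0.14 = 15.4, 110×0.25 = 27.5, 110×0.18 = 19.8, 110×0.22 = 24.2, 110×0.21 = 23.1.
cat         O        E   (O−E)²/E
A          14     15.4      0.127
B          14     27.5      6.627
C          24     19.8      0.891
D          24     24.2      0.002
E          34     23.1      5.143
Sum = 12.79

12.79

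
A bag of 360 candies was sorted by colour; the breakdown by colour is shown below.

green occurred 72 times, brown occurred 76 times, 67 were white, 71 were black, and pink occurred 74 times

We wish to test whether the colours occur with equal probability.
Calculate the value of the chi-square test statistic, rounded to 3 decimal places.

Under H₀ each category has probability 1/5, so each expected count is 360/5 = 72.
green: (72 − 72)²/72 = 0/72 = 0.0000
brown: (76 − 72)²/72 = 16/72 = 0.2222
white: (67 − 72)²/72 = 25/72 = 0.3472
black: (71 − 72)²/72 = 1/72 = 0.0139
pink: (74 − 72)²/72 = 4/72 = 0.0556
Sum = 0.639

0.639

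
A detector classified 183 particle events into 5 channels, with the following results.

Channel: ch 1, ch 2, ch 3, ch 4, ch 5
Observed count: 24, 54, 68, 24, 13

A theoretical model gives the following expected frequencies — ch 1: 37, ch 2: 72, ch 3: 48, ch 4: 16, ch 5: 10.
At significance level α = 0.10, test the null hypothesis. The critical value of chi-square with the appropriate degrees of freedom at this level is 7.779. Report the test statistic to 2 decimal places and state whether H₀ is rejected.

ch 1: (24 − 37)²/37 = 169/37 = 4.568
ch 2: (54 − 72)²/72 = 324/72 = 4.500
ch 3: (68 − 48)²/48 = 400/48 = 8.333
ch 4: (24 − 16)²/16 = 64/16 = 4.000
ch 5: (13 − 10)²/10 = 9/10 = 0.900
Sum = 22.30
df = 4. Since 22.30 > 7.779, we reject H₀.

22.30; reject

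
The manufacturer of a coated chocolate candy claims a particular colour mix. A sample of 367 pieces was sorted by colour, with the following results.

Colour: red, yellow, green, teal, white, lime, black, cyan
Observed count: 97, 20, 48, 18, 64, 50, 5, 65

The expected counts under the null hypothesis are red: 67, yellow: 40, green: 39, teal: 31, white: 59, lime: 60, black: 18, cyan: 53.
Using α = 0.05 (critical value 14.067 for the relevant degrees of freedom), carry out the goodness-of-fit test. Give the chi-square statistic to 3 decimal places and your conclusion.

χ² = (97−67)²/67 + (20−40)²/40 + (48−39)²/39 + (18−31)²/31 + (64−59)²/59 + (50−60)²/60 + (5−18)²/18 + (65−53)²/53
   = 13.4328 + 10.0000 + 2.0769 + 5.4516 + 0.4237 + 1.6667 + 9.3889 + 2.7170
Sum = 45.158
df = 7. Since 45.158 > 14.067, we reject H₀.

45.158; reject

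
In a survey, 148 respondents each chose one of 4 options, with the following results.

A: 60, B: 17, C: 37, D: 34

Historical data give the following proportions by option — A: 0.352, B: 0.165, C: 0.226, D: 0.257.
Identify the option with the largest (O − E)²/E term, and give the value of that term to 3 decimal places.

Expected counts E_i = n·p_i: 148×0.352 = 52.096, 148×0.165 = 24.42, 148×0.226 = 33.448, 148×0.257 = 38.036.
A: (60 − 52.096)²/52.096 = 62.473216/52.096 = 1.1992
B: (17 − 24.42)²/24.42 = 55.0564/24.42 = 2.2546
C: (37 − 33.448)²/33.448 = 12.616704/33.448 = 0.3772
D: (34 − 38.036)²/38.036 = 16.289296/38.036 = 0.4283
The largest term is for B: 2.255.

B, 2.255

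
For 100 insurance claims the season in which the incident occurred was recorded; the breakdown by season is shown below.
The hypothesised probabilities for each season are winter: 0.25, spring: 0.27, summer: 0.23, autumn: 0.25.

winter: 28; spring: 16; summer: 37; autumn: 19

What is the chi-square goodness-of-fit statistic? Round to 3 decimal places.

14.803

Expected counts E_i = n·p_i: 100×0.25 = 25, 100×0.27 = 27, 100×0.23 = 23, 100×0.25 = 25.
χ² = (28−25)²/25 + (16−27)²/27 + (37−23)²/23 + (19−25)²/25
   = 0.3600 + 4.4815 + 8.5217 + 1.4400
Sum = 14.803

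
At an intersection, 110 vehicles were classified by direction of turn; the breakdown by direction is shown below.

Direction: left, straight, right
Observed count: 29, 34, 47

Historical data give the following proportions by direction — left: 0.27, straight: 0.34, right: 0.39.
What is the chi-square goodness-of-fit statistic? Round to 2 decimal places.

Expected counts E_i = n·p_i: 110×0.27 = 29.7, 110×0.34 = 37.4, 110×0.39 = 42.9.
χ² = (29−29.7)²/29.7 + (34−37.4)²/37.4 + (47−42.9)²/42.9
   = 0.016 + 0.309 + 0.392
Sum = 0.72

0.72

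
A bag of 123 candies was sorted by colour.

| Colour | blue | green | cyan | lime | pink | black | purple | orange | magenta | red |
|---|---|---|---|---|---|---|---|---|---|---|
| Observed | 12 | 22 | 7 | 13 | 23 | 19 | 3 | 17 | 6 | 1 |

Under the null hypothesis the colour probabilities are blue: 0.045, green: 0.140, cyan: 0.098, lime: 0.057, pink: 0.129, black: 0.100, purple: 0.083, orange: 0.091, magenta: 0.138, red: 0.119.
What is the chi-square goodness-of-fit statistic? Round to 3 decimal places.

Expected counts E_i = n·p_i: 123×0.045 = 5.535, 123×0.140 = 17.22, 123×0.098 = 12.054, 123×0.057 = 7.011, 123×0.129 = 15.867, 123×0.100 = 12.3, 123×0.083 = 10.209, 123×0.091 = 11.193, 123×0.138 = 16.974, 123×0.119 = 14.637.
blue: (12 − 5.535)²/5.535 = 41.796225/5.535 = 7.5513
green: (22 − 17.22)²/17.22 = 22.8484/17.22 = 1.3269
cyan: (7 − 12.054)²/12.054 = 25.542916/12.054 = 2.1190
lime: (13 − 7.011)²/7.011 = 35.868121/7.011 = 5.1160
pink: (23 − 15.867)²/15.867 = 50.879689/15.867 = 3.2066
black: (19 − 12.3)²/12.3 = 44.89/12.3 = 3.6496
purple: (3 − 10.209)²/10.209 = 51.969681/10.209 = 5.0906
orange: (17 − 11.193)²/11.193 = 33.721249/11.193 = 3.0127
magenta: (6 − 16.974)²/16.974 = 120.428676/16.974 = 7.0949
red: (1 − 14.637)²/14.637 = 185.967769/14.637 = 12.7053
Sum = 50.873

50.873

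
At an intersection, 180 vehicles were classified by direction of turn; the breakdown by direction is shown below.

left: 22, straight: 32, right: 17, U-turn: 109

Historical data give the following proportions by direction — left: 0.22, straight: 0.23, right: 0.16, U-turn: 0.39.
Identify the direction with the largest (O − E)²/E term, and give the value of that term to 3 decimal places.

U-turn, 21.445

Expected counts E_i = n·p_i: 180×0.22 = 39.6, 180×0.23 = 41.4, 180×0.16 = 28.8, 180×0.39 = 70.2.
χ² = (22−39.6)²/39.6 + (32−41.4)²/41.4 + (17−28.8)²/28.8 + (109−70.2)²/70.2
   = 7.8222 + 2.1343 + 4.8347 + 21.4450
The largest term is for U-turn: 21.445.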